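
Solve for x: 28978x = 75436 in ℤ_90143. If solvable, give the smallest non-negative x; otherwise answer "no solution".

47796

First find gcd(28978, 90143):
90143 = 3*28978 + 3209
28978 = 9*3209 + 97
3209 = 33*97 + 8
97 = 12*8 + 1
8 = 8*1 + 0
gcd = 1, so a unique solution mod 90143 exists.
Back-substitute for the Bézout coefficients:
1 = 97 − 12·8
1 = −12·3209 + 397·97
1 = 397·28978 − 3585·3209
1 = −3585·90143 + 11152·28978
So 28978·(11152) ≡ 1 (mod 90143), giving 28978⁻¹ ≡ 11152.
x ≡ 28978⁻¹·75436 ≡ 11152·75436 ≡ 47796 (mod 90143).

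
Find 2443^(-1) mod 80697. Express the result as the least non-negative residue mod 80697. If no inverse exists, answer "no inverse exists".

Extended Euclidean algorithm:
80697 = 33·2443 + 78
2443 = 31·78 + 25
78 = 3·25 + 3
25 = 8·3 + 1
3 = 3·1 + 0
gcd = 1, so the inverse exists. Back-substitute:
1 = 25 − 8·3
1 = −8·78 + 25·25
1 = 25·2443 − 783·78
1 = −783·80697 + 25864·2443
So 2443·25864 ≡ 1 (mod 80697).

25864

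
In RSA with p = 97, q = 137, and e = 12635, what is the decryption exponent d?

10451

φ(n) = (p−1)(q−1) = 96·136 = 13056.
Need d with 12635·d ≡ 1 (mod 13056). Apply the extended Euclidean algorithm:
13056 = 1*12635 + 421
12635 = 30*421 + 5
421 = 84*5 + 1
5 = 5*1 + 0
Back-substitute:
1 = 421 − 84·5
1 = −84·12635 + 2521·421
1 = 2521·13056 − 2605·12635
So 12635·(-2605) ≡ 1 (mod 13056), hence d ≡ -2605 ≡ 10451 (mod 13056).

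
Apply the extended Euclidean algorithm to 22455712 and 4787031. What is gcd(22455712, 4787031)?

Repeated division:
22455712 = 4*4787031 + 3307588
4787031 = 1*3307588 + 1479443
3307588 = 2*1479443 + 348702
1479443 = 4*348702 + 84635
348702 = 4*84635 + 10162
84635 = 8*10162 + 3339
10162 = 3*3339 + 145
3339 = 23*145 + 4
145 = 36*4 + 1
4 = 4*1 + 0
gcd(22455712, 4787031) = 1.
Back-substituting:
1 = 145 − 36·4
1 = −36·3339 + 829·145
1 = 829·10162 − 2523·3339
1 = −2523·84635 + 21013·10162
1 = 21013·348702 − 86575·84635
1 = −86575·1479443 + 367313·348702
1 = 367313·3307588 − 821201·1479443
1 = −821201·4787031 + 1188514·3307588
1 = 1188514·22455712 − 5575257·4787031
So 1 = (1188514)·22455712 + (-5575257)·4787031.

1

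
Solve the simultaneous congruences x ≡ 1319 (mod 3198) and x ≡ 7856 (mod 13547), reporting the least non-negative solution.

Write x = 1319 + 3198·k. Then 3198·k ≡ 7856 − 1319 ≡ 6537 (mod 13547).
Need 3198⁻¹ mod 13547. Extended Euclid on (13547, 3198):
13547 = 4*3198 + 755
3198 = 4*755 + 178
755 = 4*178 + 43
178 = 4*43 + 6
43 = 7*6 + 1
6 = 6*1 + 0
Back-substitute:
1 = 43 − 7·6
1 = −7·178 + 29·43
1 = 29·755 − 123·178
1 = −123·3198 + 521·755
1 = 521·13547 − 2207·3198
3198⁻¹ ≡ 11340 (mod 13547), so k ≡ 11340·6537 ≡ 396 (mod 13547).
x = 1319 + 3198·396 = 1267727.

1267727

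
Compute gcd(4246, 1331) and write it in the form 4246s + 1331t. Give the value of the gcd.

11

Apply Euclid's algorithm to 4246 and 1331:
4246 = 3·1331 + 253
1331 = 5·253 + 66
253 = 3·66 + 55
66 = 1·55 + 11
55 = 5·11 + 0
gcd(4246, 1331) = 11.
Back-substituting:
11 = 66 − 55
11 = −253 + 4·66
11 = 4·1331 − 21·253
11 = −21·4246 + 67·1331
So 11 = (-21)·4246 + (67)·1331.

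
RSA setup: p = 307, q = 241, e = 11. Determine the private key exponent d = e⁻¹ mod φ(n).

53411

φ(n) = (p−1)(q−1) = 306·240 = 73440.
Need d with 11·d ≡ 1 (mod 73440). Apply the extended Euclidean algorithm:
73440 = 6676*11 + 4
11 = 2*4 + 3
4 = 1*3 + 1
3 = 3*1 + 0
Back-substitute:
1 = 4 − 3
1 = −11 + 3·4
1 = 3·73440 − 20029·11
So 11·(-20029) ≡ 1 (mod 73440), hence d ≡ -20029 ≡ 53411 (mod 73440).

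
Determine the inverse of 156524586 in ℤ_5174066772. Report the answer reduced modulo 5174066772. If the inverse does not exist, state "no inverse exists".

no inverse exists

Compute gcd(156524586, 5174066772):
5174066772 = 33×156524586 + 8755434
156524586 = 17×8755434 + 7682208
8755434 = 1×7682208 + 1073226
7682208 = 7×1073226 + 169626
1073226 = 6×169626 + 55470
169626 = 3×55470 + 3216
55470 = 17×3216 + 798
3216 = 4×798 + 24
798 = 33×24 + 6
24 = 4×6 + 0
gcd(156524586, 5174066772) = 6 ≠ 1, so 156524586 has no multiplicative inverse modulo 5174066772.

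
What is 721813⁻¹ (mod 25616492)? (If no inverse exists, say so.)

3147741

Apply the Euclidean algorithm to 25616492 and 721813:
25616492 = 35*721813 + 353037
721813 = 2*353037 + 15739
353037 = 22*15739 + 6779
15739 = 2*6779 + 2181
6779 = 3*2181 + 236
2181 = 9*236 + 57
236 = 4*57 + 8
57 = 7*8 + 1
8 = 8*1 + 0
The gcd is 1. Working backward:
1 = 57 − 7·8
1 = −7·236 + 29·57
1 = 29·2181 − 268·236
1 = −268·6779 + 833·2181
1 = 833·15739 − 1934·6779
1 = −1934·353037 + 43381·15739
1 = 43381·721813 − 88696·353037
1 = −88696·25616492 + 3147741·721813
So 721813·3147741 ≡ 1 (mod 25616492).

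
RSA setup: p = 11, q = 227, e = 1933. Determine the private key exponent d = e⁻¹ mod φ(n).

857

φ(n) = (p−1)(q−1) = 10·226 = 2260.
Need d with 1933·d ≡ 1 (mod 2260). Apply the extended Euclidean algorithm:
2260 = 1*1933 + 327
1933 = 5*327 + 298
327 = 1*298 + 29
298 = 10*29 + 8
29 = 3*8 + 5
8 = 1*5 + 3
5 = 1*3 + 2
3 = 1*2 + 1
2 = 2*1 + 0
Back-substitute:
1 = 3 − 2
1 = −5 + 2·3
1 = 2·8 − 3·5
1 = −3·29 + 11·8
1 = 11·298 − 113·29
1 = −113·327 + 124·298
1 = 124·1933 − 733·327
1 = −733·2260 + 857·1933
So 1933·857 ≡ 1 (mod 2260), hence d = 857.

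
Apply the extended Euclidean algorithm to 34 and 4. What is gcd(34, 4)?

Apply Euclid's algorithm to 34 and 4:
34 = 8×4 + 2
4 = 2×2 + 0
gcd(34, 4) = 2.
Express as a combination:
2 = 34 − 8·4
So 2 = (1)·34 + (-8)·4.

2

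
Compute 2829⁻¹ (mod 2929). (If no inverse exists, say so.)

2021

Run Euclid on (2929, 2829):
2929 = 1×2829 + 100
2829 = 28×100 + 29
100 = 3×29 + 13
29 = 2×13 + 3
13 = 4×3 + 1
3 = 3×1 + 0
Since gcd(2829, 2929) = 1, back-substitute to write 1 as a combination:
1 = 13 − 4·3
1 = −4·29 + 9·13
1 = 9·100 − 31·29
1 = −31·2829 + 877·100
1 = 877·2929 − 908·2829
Hence 2829⁻¹ ≡ -908 ≡ 2021 (mod 2929).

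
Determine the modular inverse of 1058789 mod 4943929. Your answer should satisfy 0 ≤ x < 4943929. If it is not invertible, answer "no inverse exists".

3721097

Apply the Euclidean algorithm to 4943929 and 1058789:
4943929 = 4×1058789 + 708773
1058789 = 1×708773 + 350016
708773 = 2×350016 + 8741
350016 = 40×8741 + 376
8741 = 23×376 + 93
376 = 4×93 + 4
93 = 23×4 + 1
4 = 4×1 + 0
gcd = 1, so the inverse exists. Back-substitute:
1 = 93 − 23·4
1 = −23·376 + 93·93
1 = 93·8741 − 2162·376
1 = −2162·350016 + 86573·8741
1 = 86573·708773 − 175308·350016
1 = −175308·1058789 + 261881·708773
1 = 261881·4943929 − 1222832·1058789
Hence 1058789⁻¹ ≡ -1222832 ≡ 3721097 (mod 4943929).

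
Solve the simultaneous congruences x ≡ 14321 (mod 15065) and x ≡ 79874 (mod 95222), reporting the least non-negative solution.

Write x = 14321 + 15065·k. Then 15065·k ≡ 79874 − 14321 ≡ 65553 (mod 95222).
Need 15065⁻¹ mod 95222. Extended Euclid on (95222, 15065):
95222 = 6*15065 + 4832
15065 = 3*4832 + 569
4832 = 8*569 + 280
569 = 2*280 + 9
280 = 31*9 + 1
9 = 9*1 + 0
Back-substitute:
1 = 280 − 31·9
1 = −31·569 + 63·280
1 = 63·4832 − 535·569
1 = −535·15065 + 1668·4832
1 = 1668·95222 − 10543·15065
15065⁻¹ ≡ 84679 (mod 95222), so k ≡ 84679·65553 ≡ 91219 (mod 95222).
x = 14321 + 15065·91219 = 1374228556.

1374228556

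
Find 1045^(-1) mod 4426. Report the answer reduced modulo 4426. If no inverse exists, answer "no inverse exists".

Run Euclid on (4426, 1045):
4426 = 4×1045 + 246
1045 = 4×246 + 61
246 = 4×61 + 2
61 = 30×2 + 1
2 = 2×1 + 0
Since gcd(1045, 4426) = 1, back-substitute to write 1 as a combination:
1 = 61 − 30·2
1 = −30·246 + 121·61
1 = 121·1045 − 514·246
1 = −514·4426 + 2177·1045
So 1045·2177 ≡ 1 (mod 4426).

2177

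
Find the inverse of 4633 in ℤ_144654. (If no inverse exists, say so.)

gcd(144654, 4633) by repeated division:
144654 = 31*4633 + 1031
4633 = 4*1031 + 509
1031 = 2*509 + 13
509 = 39*13 + 2
13 = 6*2 + 1
2 = 2*1 + 0
The gcd is 1. Working backward:
1 = 13 − 6·2
1 = −6·509 + 235·13
1 = 235·1031 − 476·509
1 = −476·4633 + 2139·1031
1 = 2139·144654 − 66785·4633
Thus 4633·(-66785) ≡ 1 (mod 144654); reducing, -66785 mod 144654 = 77869.

77869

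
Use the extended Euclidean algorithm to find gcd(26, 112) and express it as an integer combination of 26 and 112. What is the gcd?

2

Euclidean algorithm:
112 = 4×26 + 8
26 = 3×8 + 2
8 = 4×2 + 0
gcd(26, 112) = 2.
Express as a combination:
2 = 26 − 3·8
2 = −3·112 + 13·26
So 2 = (-3)·112 + (13)·26.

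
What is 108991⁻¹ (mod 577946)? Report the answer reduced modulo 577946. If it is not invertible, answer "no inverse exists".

14365

gcd(577946, 108991) by repeated division:
577946 = 5×108991 + 32991
108991 = 3×32991 + 10018
32991 = 3×10018 + 2937
10018 = 3×2937 + 1207
2937 = 2×1207 + 523
1207 = 2×523 + 161
523 = 3×161 + 40
161 = 4×40 + 1
40 = 40×1 + 0
gcd = 1, so the inverse exists. Back-substitute:
1 = 161 − 4·40
1 = −4·523 + 13·161
1 = 13·1207 − 30·523
1 = −30·2937 + 73·1207
1 = 73·10018 − 249·2937
1 = −249·32991 + 820·10018
1 = 820·108991 − 2709·32991
1 = −2709·577946 + 14365·108991
So 108991·14365 ≡ 1 (mod 577946).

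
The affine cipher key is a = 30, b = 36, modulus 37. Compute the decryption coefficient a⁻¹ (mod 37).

21

gcd(37, 30) by repeated division:
37 = 1×30 + 7
30 = 4×7 + 2
7 = 3×2 + 1
2 = 2×1 + 0
Since gcd(30, 37) = 1, back-substitute to write 1 as a combination:
1 = 7 − 3·2
1 = −3·30 + 13·7
1 = 13·37 − 16·30
Hence 30⁻¹ ≡ -16 ≡ 21 (mod 37).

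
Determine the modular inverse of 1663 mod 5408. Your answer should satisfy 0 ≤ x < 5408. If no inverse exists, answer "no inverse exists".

3743

Extended Euclidean algorithm:
5408 = 3×1663 + 419
1663 = 3×419 + 406
419 = 1×406 + 13
406 = 31×13 + 3
13 = 4×3 + 1
3 = 3×1 + 0
gcd = 1, so the inverse exists. Back-substitute:
1 = 13 − 4·3
1 = −4·406 + 125·13
1 = 125·419 − 129·406
1 = −129·1663 + 512·419
1 = 512·5408 − 1665·1663
So 1663·(-1665) ≡ 1 (mod 5408), and -1665 ≡ 3743 (mod 5408).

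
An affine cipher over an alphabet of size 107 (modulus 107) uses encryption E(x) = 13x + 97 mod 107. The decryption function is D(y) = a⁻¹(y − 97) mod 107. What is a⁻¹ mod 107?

Apply the Euclidean algorithm to 107 and 13:
107 = 8×13 + 3
13 = 4×3 + 1
3 = 3×1 + 0
The gcd is 1. Working backward:
1 = 13 − 4·3
1 = −4·107 + 33·13
So 13·33 ≡ 1 (mod 107).

33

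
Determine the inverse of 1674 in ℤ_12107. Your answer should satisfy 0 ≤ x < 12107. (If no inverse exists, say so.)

9337

Run Euclid on (12107, 1674):
12107 = 7×1674 + 389
1674 = 4×389 + 118
389 = 3×118 + 35
118 = 3×35 + 13
35 = 2×13 + 9
13 = 1×9 + 4
9 = 2×4 + 1
4 = 4×1 + 0
The gcd is 1. Working backward:
1 = 9 − 2·4
1 = −2·13 + 3·9
1 = 3·35 − 8·13
1 = −8·118 + 27·35
1 = 27·389 − 89·118
1 = −89·1674 + 383·389
1 = 383·12107 − 2770·1674
Thus 1674·(-2770) ≡ 1 (mod 12107); reducing, -2770 mod 12107 = 9337.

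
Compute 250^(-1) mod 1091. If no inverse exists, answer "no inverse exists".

1043

Run Euclid on (1091, 250):
1091 = 4×250 + 91
250 = 2×91 + 68
91 = 1×68 + 23
68 = 2×23 + 22
23 = 1×22 + 1
22 = 22×1 + 0
The gcd is 1. Working backward:
1 = 23 − 22
1 = −68 + 3·23
1 = 3·91 − 4·68
1 = −4·250 + 11·91
1 = 11·1091 − 48·250
Hence 250⁻¹ ≡ -48 ≡ 1043 (mod 1091).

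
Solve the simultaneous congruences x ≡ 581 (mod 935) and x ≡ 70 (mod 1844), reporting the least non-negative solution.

560646

Write x = 581 + 935·k. Then 935·k ≡ 70 − 581 ≡ 1333 (mod 1844).
Need 935⁻¹ mod 1844. Extended Euclid on (1844, 935):
1844 = 1*935 + 909
935 = 1*909 + 26
909 = 34*26 + 25
26 = 1*25 + 1
25 = 25*1 + 0
Back-substitute:
1 = 26 − 25
1 = −909 + 35·26
1 = 35·935 − 36·909
1 = −36·1844 + 71·935
935⁻¹ ≡ 71 (mod 1844), so k ≡ 71·1333 ≡ 599 (mod 1844).
x = 581 + 935·599 = 560646.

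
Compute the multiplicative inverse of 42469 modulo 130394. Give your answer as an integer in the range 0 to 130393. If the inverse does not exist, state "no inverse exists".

Apply the Euclidean algorithm to 130394 and 42469:
130394 = 3*42469 + 2987
42469 = 14*2987 + 651
2987 = 4*651 + 383
651 = 1*383 + 268
383 = 1*268 + 115
268 = 2*115 + 38
115 = 3*38 + 1
38 = 38*1 + 0
gcd = 1, so the inverse exists. Back-substitute:
1 = 115 − 3·38
1 = −3·268 + 7·115
1 = 7·383 − 10·268
1 = −10·651 + 17·383
1 = 17·2987 − 78·651
1 = −78·42469 + 1109·2987
1 = 1109·130394 − 3405·42469
Hence 42469⁻¹ ≡ -3405 ≡ 126989 (mod 130394).

126989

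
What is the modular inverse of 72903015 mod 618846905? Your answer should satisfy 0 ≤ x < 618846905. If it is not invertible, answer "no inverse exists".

Compute gcd(72903015, 618846905):
618846905 = 8*72903015 + 35622785
72903015 = 2*35622785 + 1657445
35622785 = 21*1657445 + 816440
1657445 = 2*816440 + 24565
816440 = 33*24565 + 5795
24565 = 4*5795 + 1385
5795 = 4*1385 + 255
1385 = 5*255 + 110
255 = 2*110 + 35
110 = 3*35 + 5
35 = 7*5 + 0
Since gcd = 5 > 1, 72903015 is not a unit mod 618846905.

no inverse exists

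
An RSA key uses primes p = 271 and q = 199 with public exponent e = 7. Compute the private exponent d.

45823

φ(n) = (p−1)(q−1) = 270·198 = 53460.
Need d with 7·d ≡ 1 (mod 53460). Apply the extended Euclidean algorithm:
53460 = 7637×7 + 1
7 = 7×1 + 0
Back-substitute:
1 = 53460 − 7637·7
So 7·(-7637) ≡ 1 (mod 53460), hence d ≡ -7637 ≡ 45823 (mod 53460).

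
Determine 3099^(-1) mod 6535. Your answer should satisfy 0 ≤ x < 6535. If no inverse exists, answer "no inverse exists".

Apply the Euclidean algorithm to 6535 and 3099:
6535 = 2·3099 + 337
3099 = 9·337 + 66
337 = 5·66 + 7
66 = 9·7 + 3
7 = 2·3 + 1
3 = 3·1 + 0
The gcd is 1. Working backward:
1 = 7 − 2·3
1 = −2·66 + 19·7
1 = 19·337 − 97·66
1 = −97·3099 + 892·337
1 = 892·6535 − 1881·3099
Thus 3099·(-1881) ≡ 1 (mod 6535); reducing, -1881 mod 6535 = 4654.

4654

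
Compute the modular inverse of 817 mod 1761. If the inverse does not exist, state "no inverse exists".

1345

Apply the Euclidean algorithm to 1761 and 817:
1761 = 2·817 + 127
817 = 6·127 + 55
127 = 2·55 + 17
55 = 3·17 + 4
17 = 4·4 + 1
4 = 4·1 + 0
gcd = 1, so the inverse exists. Back-substitute:
1 = 17 − 4·4
1 = −4·55 + 13·17
1 = 13·127 − 30·55
1 = −30·817 + 193·127
1 = 193·1761 − 416·817
Hence 817⁻¹ ≡ -416 ≡ 1345 (mod 1761).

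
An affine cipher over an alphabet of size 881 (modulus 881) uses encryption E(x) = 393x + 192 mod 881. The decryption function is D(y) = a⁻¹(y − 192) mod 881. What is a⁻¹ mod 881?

204

gcd(881, 393) by repeated division:
881 = 2·393 + 95
393 = 4·95 + 13
95 = 7·13 + 4
13 = 3·4 + 1
4 = 4·1 + 0
Since gcd(393, 881) = 1, back-substitute to write 1 as a combination:
1 = 13 − 3·4
1 = −3·95 + 22·13
1 = 22·393 − 91·95
1 = −91·881 + 204·393
So 393·204 ≡ 1 (mod 881).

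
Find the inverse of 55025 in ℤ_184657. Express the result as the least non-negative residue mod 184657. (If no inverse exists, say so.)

136272

gcd(184657, 55025) by repeated division:
184657 = 3·55025 + 19582
55025 = 2·19582 + 15861
19582 = 1·15861 + 3721
15861 = 4·3721 + 977
3721 = 3·977 + 790
977 = 1·790 + 187
790 = 4·187 + 42
187 = 4·42 + 19
42 = 2·19 + 4
19 = 4·4 + 3
4 = 1·3 + 1
3 = 3·1 + 0
The gcd is 1. Working backward:
1 = 4 − 3
1 = −19 + 5·4
1 = 5·42 − 11·19
1 = −11·187 + 49·42
1 = 49·790 − 207·187
1 = −207·977 + 256·790
1 = 256·3721 − 975·977
1 = −975·15861 + 4156·3721
1 = 4156·19582 − 5131·15861
1 = −5131·55025 + 14418·19582
1 = 14418·184657 − 48385·55025
Thus 55025·(-48385) ≡ 1 (mod 184657); reducing, -48385 mod 184657 = 136272.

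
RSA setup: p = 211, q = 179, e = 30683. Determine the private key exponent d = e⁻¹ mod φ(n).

25547

φ(n) = (p−1)(q−1) = 210·178 = 37380.
Need d with 30683·d ≡ 1 (mod 37380). Apply the extended Euclidean algorithm:
37380 = 1×30683 + 6697
30683 = 4×6697 + 3895
6697 = 1×3895 + 2802
3895 = 1×2802 + 1093
2802 = 2×1093 + 616
1093 = 1×616 + 477
616 = 1×477 + 139
477 = 3×139 + 60
139 = 2×60 + 19
60 = 3×19 + 3
19 = 6×3 + 1
3 = 3×1 + 0
Back-substitute:
1 = 19 − 6·3
1 = −6·60 + 19·19
1 = 19·139 − 44·60
1 = −44·477 + 151·139
1 = 151·616 − 195·477
1 = −195·1093 + 346·616
1 = 346·2802 − 887·1093
1 = −887·3895 + 1233·2802
1 = 1233·6697 − 2120·3895
1 = −2120·30683 + 9713·6697
1 = 9713·37380 − 11833·30683
So 30683·(-11833) ≡ 1 (mod 37380), hence d ≡ -11833 ≡ 25547 (mod 37380).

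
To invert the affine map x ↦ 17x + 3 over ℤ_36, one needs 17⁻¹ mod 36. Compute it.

Extended Euclidean algorithm:
36 = 2*17 + 2
17 = 8*2 + 1
2 = 2*1 + 0
Since gcd(17, 36) = 1, back-substitute to write 1 as a combination:
1 = 17 − 8·2
1 = −8·36 + 17·17
So 17·17 ≡ 1 (mod 36).

17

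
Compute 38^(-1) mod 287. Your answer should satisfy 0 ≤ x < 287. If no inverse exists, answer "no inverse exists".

Run Euclid on (287, 38):
287 = 7·38 + 21
38 = 1·21 + 17
21 = 1·17 + 4
17 = 4·4 + 1
4 = 4·1 + 0
Since gcd(38, 287) = 1, back-substitute to write 1 as a combination:
1 = 17 − 4·4
1 = −4·21 + 5·17
1 = 5·38 − 9·21
1 = −9·287 + 68·38
So 38·68 ≡ 1 (mod 287).

68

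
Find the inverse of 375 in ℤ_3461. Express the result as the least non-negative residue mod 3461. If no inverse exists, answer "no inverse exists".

1006

Apply the Euclidean algorithm to 3461 and 375:
3461 = 9·375 + 86
375 = 4·86 + 31
86 = 2·31 + 24
31 = 1·24 + 7
24 = 3·7 + 3
7 = 2·3 + 1
3 = 3·1 + 0
Since gcd(375, 3461) = 1, back-substitute to write 1 as a combination:
1 = 7 − 2·3
1 = −2·24 + 7·7
1 = 7·31 − 9·24
1 = −9·86 + 25·31
1 = 25·375 − 109·86
1 = −109·3461 + 1006·375
So 375·1006 ≡ 1 (mod 3461).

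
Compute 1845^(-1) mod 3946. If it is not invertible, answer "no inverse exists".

447

gcd(3946, 1845) by repeated division:
3946 = 2×1845 + 256
1845 = 7×256 + 53
256 = 4×53 + 44
53 = 1×44 + 9
44 = 4×9 + 8
9 = 1×8 + 1
8 = 8×1 + 0
gcd = 1, so the inverse exists. Back-substitute:
1 = 9 − 8
1 = −44 + 5·9
1 = 5·53 − 6·44
1 = −6·256 + 29·53
1 = 29·1845 − 209·256
1 = −209·3946 + 447·1845
So 1845·447 ≡ 1 (mod 3946).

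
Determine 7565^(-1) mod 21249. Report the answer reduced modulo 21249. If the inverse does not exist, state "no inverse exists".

Run Euclid on (21249, 7565):
21249 = 2*7565 + 6119
7565 = 1*6119 + 1446
6119 = 4*1446 + 335
1446 = 4*335 + 106
335 = 3*106 + 17
106 = 6*17 + 4
17 = 4*4 + 1
4 = 4*1 + 0
gcd = 1, so the inverse exists. Back-substitute:
1 = 17 − 4·4
1 = −4·106 + 25·17
1 = 25·335 − 79·106
1 = −79·1446 + 341·335
1 = 341·6119 − 1443·1446
1 = −1443·7565 + 1784·6119
1 = 1784·21249 − 5011·7565
So 7565·(-5011) ≡ 1 (mod 21249), and -5011 ≡ 16238 (mod 21249).

16238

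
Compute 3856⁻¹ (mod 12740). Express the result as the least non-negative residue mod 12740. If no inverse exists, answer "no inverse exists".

no inverse exists

Euclidean algorithm on 12740, 3856:
12740 = 3·3856 + 1172
3856 = 3·1172 + 340
1172 = 3·340 + 152
340 = 2·152 + 36
152 = 4·36 + 8
36 = 4·8 + 4
8 = 2·4 + 0
Since gcd = 4 > 1, 3856 is not a unit mod 12740.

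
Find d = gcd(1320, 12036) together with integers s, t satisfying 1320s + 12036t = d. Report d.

12

Apply Euclid's algorithm to 12036 and 1320:
12036 = 9×1320 + 156
1320 = 8×156 + 72
156 = 2×72 + 12
72 = 6×12 + 0
gcd(1320, 12036) = 12.
Express as a combination:
12 = 156 − 2·72
12 = −2·1320 + 17·156
12 = 17·12036 − 155·1320
So 12 = (17)·12036 + (-155)·1320.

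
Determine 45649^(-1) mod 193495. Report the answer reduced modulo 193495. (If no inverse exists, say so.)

6409

Run Euclid on (193495, 45649):
193495 = 4×45649 + 10899
45649 = 4×10899 + 2053
10899 = 5×2053 + 634
2053 = 3×634 + 151
634 = 4×151 + 30
151 = 5×30 + 1
30 = 30×1 + 0
Since gcd(45649, 193495) = 1, back-substitute to write 1 as a combination:
1 = 151 − 5·30
1 = −5·634 + 21·151
1 = 21·2053 − 68·634
1 = −68·10899 + 361·2053
1 = 361·45649 − 1512·10899
1 = −1512·193495 + 6409·45649
So 45649·6409 ≡ 1 (mod 193495).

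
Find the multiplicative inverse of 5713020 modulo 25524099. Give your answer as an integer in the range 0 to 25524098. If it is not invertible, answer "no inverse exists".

Euclidean algorithm on 25524099, 5713020:
25524099 = 4·5713020 + 2672019
5713020 = 2·2672019 + 368982
2672019 = 7·368982 + 89145
368982 = 4·89145 + 12402
89145 = 7·12402 + 2331
12402 = 5·2331 + 747
2331 = 3·747 + 90
747 = 8·90 + 27
90 = 3·27 + 9
27 = 3·9 + 0
The gcd is 9, not 1, hence no inverse exists.

no inverse exists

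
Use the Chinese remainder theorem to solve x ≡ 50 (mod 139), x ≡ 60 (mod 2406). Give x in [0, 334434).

Write x = 50 + 139·k. Then 139·k ≡ 60 − 50 ≡ 10 (mod 2406).
Need 139⁻¹ mod 2406. Extended Euclid on (2406, 139):
2406 = 17·139 + 43
139 = 3·43 + 10
43 = 4·10 + 3
10 = 3·3 + 1
3 = 3·1 + 0
Back-substitute:
1 = 10 − 3·3
1 = −3·43 + 13·10
1 = 13·139 − 42·43
1 = −42·2406 + 727·139
139⁻¹ ≡ 727 (mod 2406), so k ≡ 727·10 ≡ 52 (mod 2406).
x = 50 + 139·52 = 7278.

7278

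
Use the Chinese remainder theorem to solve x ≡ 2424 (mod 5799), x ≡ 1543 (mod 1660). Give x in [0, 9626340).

Write x = 2424 + 5799·k. Then 5799·k ≡ 1543 − 2424 ≡ 779 (mod 1660).
Need 5799⁻¹ mod 1660. Extended Euclid on (1660, 819):
1660 = 2*819 + 22
819 = 37*22 + 5
22 = 4*5 + 2
5 = 2*2 + 1
2 = 2*1 + 0
Back-substitute:
1 = 5 − 2·2
1 = −2·22 + 9·5
1 = 9·819 − 335·22
1 = −335·1660 + 679·819
5799⁻¹ ≡ 679 (mod 1660), so k ≡ 679·779 ≡ 1061 (mod 1660).
x = 2424 + 5799·1061 = 6155163.

6155163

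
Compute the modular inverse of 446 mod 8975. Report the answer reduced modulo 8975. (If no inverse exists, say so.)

7506

Run Euclid on (8975, 446):
8975 = 20*446 + 55
446 = 8*55 + 6
55 = 9*6 + 1
6 = 6*1 + 0
gcd = 1, so the inverse exists. Back-substitute:
1 = 55 − 9·6
1 = −9·446 + 73·55
1 = 73·8975 − 1469·446
Hence 446⁻¹ ≡ -1469 ≡ 7506 (mod 8975).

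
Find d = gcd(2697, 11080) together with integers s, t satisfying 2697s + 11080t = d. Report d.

Euclidean algorithm:
11080 = 4*2697 + 292
2697 = 9*292 + 69
292 = 4*69 + 16
69 = 4*16 + 5
16 = 3*5 + 1
5 = 5*1 + 0
gcd(2697, 11080) = 1.
Working backward:
1 = 16 − 3·5
1 = −3·69 + 13·16
1 = 13·292 − 55·69
1 = −55·2697 + 508·292
1 = 508·11080 − 2087·2697
So 1 = (508)·11080 + (-2087)·2697.

1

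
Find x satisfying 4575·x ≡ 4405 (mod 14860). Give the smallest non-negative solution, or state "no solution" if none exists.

First find gcd(4575, 14860):
14860 = 3*4575 + 1135
4575 = 4*1135 + 35
1135 = 32*35 + 15
35 = 2*15 + 5
15 = 3*5 + 0
gcd = 5 and 5 | 4405, so solutions exist. Divide through by 5: 915x ≡ 881 (mod 2972).
Now find 915⁻¹ mod 2972:
2972 = 3×915 + 227
915 = 4×227 + 7
227 = 32×7 + 3
7 = 2×3 + 1
3 = 3×1 + 0
Back-substitute:
1 = 7 − 2·3
1 = −2·227 + 65·7
1 = 65·915 − 262·227
1 = −262·2972 + 851·915
So 915⁻¹ ≡ 851 (mod 2972).
Then x ≡ 851·881 ≡ 787 (mod 2972); the smallest non-negative solution is x = 787.

787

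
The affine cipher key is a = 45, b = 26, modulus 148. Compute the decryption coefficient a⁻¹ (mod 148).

Extended Euclidean algorithm:
148 = 3×45 + 13
45 = 3×13 + 6
13 = 2×6 + 1
6 = 6×1 + 0
Since gcd(45, 148) = 1, back-substitute to write 1 as a combination:
1 = 13 − 2·6
1 = −2·45 + 7·13
1 = 7·148 − 23·45
So 45·(-23) ≡ 1 (mod 148), and -23 ≡ 125 (mod 148).

125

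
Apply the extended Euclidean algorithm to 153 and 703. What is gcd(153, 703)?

1

Repeated division:
703 = 4*153 + 91
153 = 1*91 + 62
91 = 1*62 + 29
62 = 2*29 + 4
29 = 7*4 + 1
4 = 4*1 + 0
gcd(153, 703) = 1.
Working backward:
1 = 29 − 7·4
1 = −7·62 + 15·29
1 = 15·91 − 22·62
1 = −22·153 + 37·91
1 = 37·703 − 170·153
So 1 = (37)·703 + (-170)·153.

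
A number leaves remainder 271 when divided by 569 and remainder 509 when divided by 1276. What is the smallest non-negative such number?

71965

Write x = 271 + 569·k. Then 569·k ≡ 509 − 271 ≡ 238 (mod 1276).
Need 569⁻¹ mod 1276. Extended Euclid on (1276, 569):
1276 = 2*569 + 138
569 = 4*138 + 17
138 = 8*17 + 2
17 = 8*2 + 1
2 = 2*1 + 0
Back-substitute:
1 = 17 − 8·2
1 = −8·138 + 65·17
1 = 65·569 − 268·138
1 = −268·1276 + 601·569
569⁻¹ ≡ 601 (mod 1276), so k ≡ 601·238 ≡ 126 (mod 1276).
x = 271 + 569·126 = 71965.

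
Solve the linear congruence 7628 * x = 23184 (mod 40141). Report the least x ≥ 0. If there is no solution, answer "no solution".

First find gcd(7628, 40141):
40141 = 5*7628 + 2001
7628 = 3*2001 + 1625
2001 = 1*1625 + 376
1625 = 4*376 + 121
376 = 3*121 + 13
121 = 9*13 + 4
13 = 3*4 + 1
4 = 4*1 + 0
gcd = 1, so a unique solution mod 40141 exists.
Back-substitute for the Bézout coefficients:
1 = 13 − 3·4
1 = −3·121 + 28·13
1 = 28·376 − 87·121
1 = −87·1625 + 376·376
1 = 376·2001 − 463·1625
1 = −463·7628 + 1765·2001
1 = 1765·40141 − 9288·7628
So 7628·(-9288) ≡ 1 (mod 40141), giving 7628⁻¹ ≡ 30853.
x ≡ 7628⁻¹·23184 ≡ 30853·23184 ≡ 23473 (mod 40141).

23473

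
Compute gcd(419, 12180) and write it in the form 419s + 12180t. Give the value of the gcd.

1

Apply Euclid's algorithm to 12180 and 419:
12180 = 29×419 + 29
419 = 14×29 + 13
29 = 2×13 + 3
13 = 4×3 + 1
3 = 3×1 + 0
gcd(419, 12180) = 1.
Working backward:
1 = 13 − 4·3
1 = −4·29 + 9·13
1 = 9·419 − 130·29
1 = −130·12180 + 3779·419
So 1 = (-130)·12180 + (3779)·419.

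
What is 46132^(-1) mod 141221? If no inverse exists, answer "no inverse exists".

107128

Extended Euclidean algorithm:
141221 = 3·46132 + 2825
46132 = 16·2825 + 932
2825 = 3·932 + 29
932 = 32·29 + 4
29 = 7·4 + 1
4 = 4·1 + 0
Since gcd(46132, 141221) = 1, back-substitute to write 1 as a combination:
1 = 29 − 7·4
1 = −7·932 + 225·29
1 = 225·2825 − 682·932
1 = −682·46132 + 11137·2825
1 = 11137·141221 − 34093·46132
Thus 46132·(-34093) ≡ 1 (mod 141221); reducing, -34093 mod 141221 = 107128.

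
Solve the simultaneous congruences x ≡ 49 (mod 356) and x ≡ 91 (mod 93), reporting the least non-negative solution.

Write x = 49 + 356·k. Then 356·k ≡ 91 − 49 ≡ 42 (mod 93).
Need 356⁻¹ mod 93. Extended Euclid on (93, 77):
93 = 1*77 + 16
77 = 4*16 + 13
16 = 1*13 + 3
13 = 4*3 + 1
3 = 3*1 + 0
Back-substitute:
1 = 13 − 4·3
1 = −4·16 + 5·13
1 = 5·77 − 24·16
1 = −24·93 + 29·77
356⁻¹ ≡ 29 (mod 93), so k ≡ 29·42 ≡ 9 (mod 93).
x = 49 + 356·9 = 3253.

3253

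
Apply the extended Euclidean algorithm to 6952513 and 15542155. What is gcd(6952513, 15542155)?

Euclidean algorithm:
15542155 = 2·6952513 + 1637129
6952513 = 4·1637129 + 403997
1637129 = 4·403997 + 21141
403997 = 19·21141 + 2318
21141 = 9·2318 + 279
2318 = 8·279 + 86
279 = 3·86 + 21
86 = 4·21 + 2
21 = 10·2 + 1
2 = 2·1 + 0
gcd(6952513, 15542155) = 1.
Express as a combination:
1 = 21 − 10·2
1 = −10·86 + 41·21
1 = 41·279 − 133·86
1 = −133·2318 + 1105·279
1 = 1105·21141 − 10078·2318
1 = −10078·403997 + 192587·21141
1 = 192587·1637129 − 780426·403997
1 = −780426·6952513 + 3314291·1637129
1 = 3314291·15542155 − 7409008·6952513
So 1 = (3314291)·15542155 + (-7409008)·6952513.

1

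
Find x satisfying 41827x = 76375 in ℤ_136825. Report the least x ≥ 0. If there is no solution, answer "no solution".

First find gcd(41827, 136825):
136825 = 3·41827 + 11344
41827 = 3·11344 + 7795
11344 = 1·7795 + 3549
7795 = 2·3549 + 697
3549 = 5·697 + 64
697 = 10·64 + 57
64 = 1·57 + 7
57 = 8·7 + 1
7 = 7·1 + 0
gcd = 1, so a unique solution mod 136825 exists.
Back-substitute for the Bézout coefficients:
1 = 57 − 8·7
1 = −8·64 + 9·57
1 = 9·697 − 98·64
1 = −98·3549 + 499·697
1 = 499·7795 − 1096·3549
1 = −1096·11344 + 1595·7795
1 = 1595·41827 − 5881·11344
1 = −5881·136825 + 19238·41827
So 41827·(19238) ≡ 1 (mod 136825), giving 41827⁻¹ ≡ 19238.
x ≡ 41827⁻¹·76375 ≡ 19238·76375 ≡ 75400 (mod 136825).

75400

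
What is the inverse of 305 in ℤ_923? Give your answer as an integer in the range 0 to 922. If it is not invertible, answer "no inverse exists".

115

Apply the Euclidean algorithm to 923 and 305:
923 = 3·305 + 8
305 = 38·8 + 1
8 = 8·1 + 0
The gcd is 1. Working backward:
1 = 305 − 38·8
1 = −38·923 + 115·305
So 305·115 ≡ 1 (mod 923).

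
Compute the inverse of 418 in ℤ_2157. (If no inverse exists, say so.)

676

Run Euclid on (2157, 418):
2157 = 5×418 + 67
418 = 6×67 + 16
67 = 4×16 + 3
16 = 5×3 + 1
3 = 3×1 + 0
Since gcd(418, 2157) = 1, back-substitute to write 1 as a combination:
1 = 16 − 5·3
1 = −5·67 + 21·16
1 = 21·418 − 131·67
1 = −131·2157 + 676·418
So 418·676 ≡ 1 (mod 2157).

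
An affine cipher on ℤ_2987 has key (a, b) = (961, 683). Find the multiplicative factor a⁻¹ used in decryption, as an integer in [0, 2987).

gcd(2987, 961) by repeated division:
2987 = 3*961 + 104
961 = 9*104 + 25
104 = 4*25 + 4
25 = 6*4 + 1
4 = 4*1 + 0
gcd = 1, so the inverse exists. Back-substitute:
1 = 25 − 6·4
1 = −6·104 + 25·25
1 = 25·961 − 231·104
1 = −231·2987 + 718·961
So 961·718 ≡ 1 (mod 2987).

718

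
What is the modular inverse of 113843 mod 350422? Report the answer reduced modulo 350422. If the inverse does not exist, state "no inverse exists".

172433

Extended Euclidean algorithm:
350422 = 3*113843 + 8893
113843 = 12*8893 + 7127
8893 = 1*7127 + 1766
7127 = 4*1766 + 63
1766 = 28*63 + 2
63 = 31*2 + 1
2 = 2*1 + 0
The gcd is 1. Working backward:
1 = 63 − 31·2
1 = −31·1766 + 869·63
1 = 869·7127 − 3507·1766
1 = −3507·8893 + 4376·7127
1 = 4376·113843 − 56019·8893
1 = −56019·350422 + 172433·113843
So 113843·172433 ≡ 1 (mod 350422).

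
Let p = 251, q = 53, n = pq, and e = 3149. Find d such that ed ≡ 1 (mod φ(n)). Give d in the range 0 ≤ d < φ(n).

φ(n) = (p−1)(q−1) = 250·52 = 13000.
Need d with 3149·d ≡ 1 (mod 13000). Apply the extended Euclidean algorithm:
13000 = 4*3149 + 404
3149 = 7*404 + 321
404 = 1*321 + 83
321 = 3*83 + 72
83 = 1*72 + 11
72 = 6*11 + 6
11 = 1*6 + 5
6 = 1*5 + 1
5 = 5*1 + 0
Back-substitute:
1 = 6 − 5
1 = −11 + 2·6
1 = 2·72 − 13·11
1 = −13·83 + 15·72
1 = 15·321 − 58·83
1 = −58·404 + 73·321
1 = 73·3149 − 569·404
1 = −569·13000 + 2349·3149
So 3149·2349 ≡ 1 (mod 13000), hence d = 2349.

2349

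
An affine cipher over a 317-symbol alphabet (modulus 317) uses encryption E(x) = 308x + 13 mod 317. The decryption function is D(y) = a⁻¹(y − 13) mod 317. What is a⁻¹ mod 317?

176

gcd(317, 308) by repeated division:
317 = 1×308 + 9
308 = 34×9 + 2
9 = 4×2 + 1
2 = 2×1 + 0
Since gcd(308, 317) = 1, back-substitute to write 1 as a combination:
1 = 9 − 4·2
1 = −4·308 + 137·9
1 = 137·317 − 141·308
So 308·(-141) ≡ 1 (mod 317), and -141 ≡ 176 (mod 317).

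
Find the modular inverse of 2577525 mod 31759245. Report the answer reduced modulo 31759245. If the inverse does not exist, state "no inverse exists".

Euclidean algorithm on 31759245, 2577525:
31759245 = 12·2577525 + 828945
2577525 = 3·828945 + 90690
828945 = 9·90690 + 12735
90690 = 7·12735 + 1545
12735 = 8·1545 + 375
1545 = 4·375 + 45
375 = 8·45 + 15
45 = 3·15 + 0
gcd(2577525, 31759245) = 15 ≠ 1, so 2577525 has no multiplicative inverse modulo 31759245.

no inverse exists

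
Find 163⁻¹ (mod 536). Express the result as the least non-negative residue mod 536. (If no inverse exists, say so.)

gcd(536, 163) by repeated division:
536 = 3·163 + 47
163 = 3·47 + 22
47 = 2·22 + 3
22 = 7·3 + 1
3 = 3·1 + 0
gcd = 1, so the inverse exists. Back-substitute:
1 = 22 − 7·3
1 = −7·47 + 15·22
1 = 15·163 − 52·47
1 = −52·536 + 171·163
So 163·171 ≡ 1 (mod 536).

171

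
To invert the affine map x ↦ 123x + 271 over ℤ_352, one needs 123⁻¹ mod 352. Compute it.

83

Extended Euclidean algorithm:
352 = 2·123 + 106
123 = 1·106 + 17
106 = 6·17 + 4
17 = 4·4 + 1
4 = 4·1 + 0
gcd = 1, so the inverse exists. Back-substitute:
1 = 17 − 4·4
1 = −4·106 + 25·17
1 = 25·123 − 29·106
1 = −29·352 + 83·123
So 123·83 ≡ 1 (mod 352).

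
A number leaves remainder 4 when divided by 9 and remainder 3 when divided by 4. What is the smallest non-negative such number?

31

Write x = 4 + 9·k. Then 9·k ≡ 3 − 4 ≡ 3 (mod 4).
Need 9⁻¹ mod 4. Extended Euclid on (4, 1):
4 = 4×1 + 0
9⁻¹ ≡ 1 (mod 4), so k ≡ 1·3 ≡ 3 (mod 4).
x = 4 + 9·3 = 31.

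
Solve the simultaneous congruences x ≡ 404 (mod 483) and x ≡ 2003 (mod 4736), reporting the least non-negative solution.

Write x = 404 + 483·k. Then 483·k ≡ 2003 − 404 ≡ 1599 (mod 4736).
Need 483⁻¹ mod 4736. Extended Euclid on (4736, 483):
4736 = 9*483 + 389
483 = 1*389 + 94
389 = 4*94 + 13
94 = 7*13 + 3
13 = 4*3 + 1
3 = 3*1 + 0
Back-substitute:
1 = 13 − 4·3
1 = −4·94 + 29·13
1 = 29·389 − 120·94
1 = −120·483 + 149·389
1 = 149·4736 − 1461·483
483⁻¹ ≡ 3275 (mod 4736), so k ≡ 3275·1599 ≡ 3445 (mod 4736).
x = 404 + 483·3445 = 1664339.

1664339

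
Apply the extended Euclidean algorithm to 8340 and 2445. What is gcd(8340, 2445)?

Repeated division:
8340 = 3·2445 + 1005
2445 = 2·1005 + 435
1005 = 2·435 + 135
435 = 3·135 + 30
135 = 4·30 + 15
30 = 2·15 + 0
gcd(8340, 2445) = 15.
Working backward:
15 = 135 − 4·30
15 = −4·435 + 13·135
15 = 13·1005 − 30·435
15 = −30·2445 + 73·1005
15 = 73·8340 − 249·2445
So 15 = (73)·8340 + (-249)·2445.

15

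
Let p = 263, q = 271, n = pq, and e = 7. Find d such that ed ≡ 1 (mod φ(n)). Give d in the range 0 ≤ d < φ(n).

40423

φ(n) = (p−1)(q−1) = 262·270 = 70740.
Need d with 7·d ≡ 1 (mod 70740). Apply the extended Euclidean algorithm:
70740 = 10105*7 + 5
7 = 1*5 + 2
5 = 2*2 + 1
2 = 2*1 + 0
Back-substitute:
1 = 5 − 2·2
1 = −2·7 + 3·5
1 = 3·70740 − 30317·7
So 7·(-30317) ≡ 1 (mod 70740), hence d ≡ -30317 ≡ 40423 (mod 70740).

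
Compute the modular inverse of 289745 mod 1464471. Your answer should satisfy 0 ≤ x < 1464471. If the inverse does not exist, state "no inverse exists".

Apply the Euclidean algorithm to 1464471 and 289745:
1464471 = 5*289745 + 15746
289745 = 18*15746 + 6317
15746 = 2*6317 + 3112
6317 = 2*3112 + 93
3112 = 33*93 + 43
93 = 2*43 + 7
43 = 6*7 + 1
7 = 7*1 + 0
Since gcd(289745, 1464471) = 1, back-substitute to write 1 as a combination:
1 = 43 − 6·7
1 = −6·93 + 13·43
1 = 13·3112 − 435·93
1 = −435·6317 + 883·3112
1 = 883·15746 − 2201·6317
1 = −2201·289745 + 40501·15746
1 = 40501·1464471 − 204706·289745
Hence 289745⁻¹ ≡ -204706 ≡ 1259765 (mod 1464471).

1259765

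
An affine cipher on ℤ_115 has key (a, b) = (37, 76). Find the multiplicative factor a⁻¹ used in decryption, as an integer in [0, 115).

gcd(115, 37) by repeated division:
115 = 3·37 + 4
37 = 9·4 + 1
4 = 4·1 + 0
gcd = 1, so the inverse exists. Back-substitute:
1 = 37 − 9·4
1 = −9·115 + 28·37
So 37·28 ≡ 1 (mod 115).

28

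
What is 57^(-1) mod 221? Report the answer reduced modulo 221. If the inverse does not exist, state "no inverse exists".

Apply the Euclidean algorithm to 221 and 57:
221 = 3×57 + 50
57 = 1×50 + 7
50 = 7×7 + 1
7 = 7×1 + 0
Since gcd(57, 221) = 1, back-substitute to write 1 as a combination:
1 = 50 − 7·7
1 = −7·57 + 8·50
1 = 8·221 − 31·57
So 57·(-31) ≡ 1 (mod 221), and -31 ≡ 190 (mod 221).

190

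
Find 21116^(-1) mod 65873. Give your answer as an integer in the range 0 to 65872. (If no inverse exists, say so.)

Apply the Euclidean algorithm to 65873 and 21116:
65873 = 3·21116 + 2525
21116 = 8·2525 + 916
2525 = 2·916 + 693
916 = 1·693 + 223
693 = 3·223 + 24
223 = 9·24 + 7
24 = 3·7 + 3
7 = 2·3 + 1
3 = 3·1 + 0
Since gcd(21116, 65873) = 1, back-substitute to write 1 as a combination:
1 = 7 − 2·3
1 = −2·24 + 7·7
1 = 7·223 − 65·24
1 = −65·693 + 202·223
1 = 202·916 − 267·693
1 = −267·2525 + 736·916
1 = 736·21116 − 6155·2525
1 = −6155·65873 + 19201·21116
So 21116·19201 ≡ 1 (mod 65873).

19201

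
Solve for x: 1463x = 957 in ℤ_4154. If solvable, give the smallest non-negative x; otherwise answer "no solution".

First find gcd(1463, 4154):
4154 = 2*1463 + 1228
1463 = 1*1228 + 235
1228 = 5*235 + 53
235 = 4*53 + 23
53 = 2*23 + 7
23 = 3*7 + 2
7 = 3*2 + 1
2 = 2*1 + 0
gcd = 1, so a unique solution mod 4154 exists.
Back-substitute for the Bézout coefficients:
1 = 7 − 3·2
1 = −3·23 + 10·7
1 = 10·53 − 23·23
1 = −23·235 + 102·53
1 = 102·1228 − 533·235
1 = −533·1463 + 635·1228
1 = 635·4154 − 1803·1463
So 1463·(-1803) ≡ 1 (mod 4154), giving 1463⁻¹ ≡ 2351.
x ≡ 1463⁻¹·957 ≡ 2351·957 ≡ 2593 (mod 4154).

2593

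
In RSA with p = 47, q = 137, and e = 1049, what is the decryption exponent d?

φ(n) = (p−1)(q−1) = 46·136 = 6256.
Need d with 1049·d ≡ 1 (mod 6256). Apply the extended Euclidean algorithm:
6256 = 5*1049 + 1011
1049 = 1*1011 + 38
1011 = 26*38 + 23
38 = 1*23 + 15
23 = 1*15 + 8
15 = 1*8 + 7
8 = 1*7 + 1
7 = 7*1 + 0
Back-substitute:
1 = 8 − 7
1 = −15 + 2·8
1 = 2·23 − 3·15
1 = −3·38 + 5·23
1 = 5·1011 − 133·38
1 = −133·1049 + 138·1011
1 = 138·6256 − 823·1049
So 1049·(-823) ≡ 1 (mod 6256), hence d ≡ -823 ≡ 5433 (mod 6256).

5433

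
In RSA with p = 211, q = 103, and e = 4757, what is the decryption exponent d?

φ(n) = (p−1)(q−1) = 210·102 = 21420.
Need d with 4757·d ≡ 1 (mod 21420). Apply the extended Euclidean algorithm:
21420 = 4·4757 + 2392
4757 = 1·2392 + 2365
2392 = 1·2365 + 27
2365 = 87·27 + 16
27 = 1·16 + 11
16 = 1·11 + 5
11 = 2·5 + 1
5 = 5·1 + 0
Back-substitute:
1 = 11 − 2·5
1 = −2·16 + 3·11
1 = 3·27 − 5·16
1 = −5·2365 + 438·27
1 = 438·2392 − 443·2365
1 = −443·4757 + 881·2392
1 = 881·21420 − 3967·4757
So 4757·(-3967) ≡ 1 (mod 21420), hence d ≡ -3967 ≡ 17453 (mod 21420).

17453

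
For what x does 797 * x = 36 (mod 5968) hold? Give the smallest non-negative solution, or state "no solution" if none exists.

First find gcd(797, 5968):
5968 = 7·797 + 389
797 = 2·389 + 19
389 = 20·19 + 9
19 = 2·9 + 1
9 = 9·1 + 0
gcd = 1, so a unique solution mod 5968 exists.
Back-substitute for the Bézout coefficients:
1 = 19 − 2·9
1 = −2·389 + 41·19
1 = 41·797 − 84·389
1 = −84·5968 + 629·797
So 797·(629) ≡ 1 (mod 5968), giving 797⁻¹ ≡ 629.
x ≡ 797⁻¹·36 ≡ 629·36 ≡ 4740 (mod 5968).

4740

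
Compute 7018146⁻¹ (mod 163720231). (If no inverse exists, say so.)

gcd(163720231, 7018146) by repeated division:
163720231 = 23*7018146 + 2302873
7018146 = 3*2302873 + 109527
2302873 = 21*109527 + 2806
109527 = 39*2806 + 93
2806 = 30*93 + 16
93 = 5*16 + 13
16 = 1*13 + 3
13 = 4*3 + 1
3 = 3*1 + 0
gcd = 1, so the inverse exists. Back-substitute:
1 = 13 − 4·3
1 = −4·16 + 5·13
1 = 5·93 − 29·16
1 = −29·2806 + 875·93
1 = 875·109527 − 34154·2806
1 = −34154·2302873 + 718109·109527
1 = 718109·7018146 − 2188481·2302873
1 = −2188481·163720231 + 51053172·7018146
So 7018146·51053172 ≡ 1 (mod 163720231).

51053172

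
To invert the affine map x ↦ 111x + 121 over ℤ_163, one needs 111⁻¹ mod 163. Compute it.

47

gcd(163, 111) by repeated division:
163 = 1·111 + 52
111 = 2·52 + 7
52 = 7·7 + 3
7 = 2·3 + 1
3 = 3·1 + 0
gcd = 1, so the inverse exists. Back-substitute:
1 = 7 − 2·3
1 = −2·52 + 15·7
1 = 15·111 − 32·52
1 = −32·163 + 47·111
So 111·47 ≡ 1 (mod 163).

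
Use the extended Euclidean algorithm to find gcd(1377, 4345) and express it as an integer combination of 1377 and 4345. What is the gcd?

Apply Euclid's algorithm to 4345 and 1377:
4345 = 3·1377 + 214
1377 = 6·214 + 93
214 = 2·93 + 28
93 = 3·28 + 9
28 = 3·9 + 1
9 = 9·1 + 0
gcd(1377, 4345) = 1.
Express as a combination:
1 = 28 − 3·9
1 = −3·93 + 10·28
1 = 10·214 − 23·93
1 = −23·1377 + 148·214
1 = 148·4345 − 467·1377
So 1 = (148)·4345 + (-467)·1377.

1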